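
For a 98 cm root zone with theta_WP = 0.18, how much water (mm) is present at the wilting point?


Step 1: Water (mm) = theta_WP * depth * 10
Step 2: Water = 0.18 * 98 * 10
Step 3: Water = 176.4 mm

176.4


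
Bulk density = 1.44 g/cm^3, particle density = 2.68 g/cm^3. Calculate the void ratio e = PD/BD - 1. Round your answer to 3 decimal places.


Step 1: e = PD / BD - 1
Step 2: e = 2.68 / 1.44 - 1
Step 3: e = 1.86111 - 1
Step 4: e = 0.861

0.861


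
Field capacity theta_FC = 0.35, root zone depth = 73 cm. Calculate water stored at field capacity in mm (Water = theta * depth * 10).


Step 1: Water (mm) = theta_FC * depth (cm) * 10
Step 2: Water = 0.35 * 73 * 10
Step 3: Water = 255.5 mm

255.5


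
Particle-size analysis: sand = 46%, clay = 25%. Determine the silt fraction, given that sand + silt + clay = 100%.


Step 1: sand + silt + clay = 100%
Step 2: silt = 100 - sand - clay
Step 3: silt = 100 - 46 - 25
Step 4: silt = 29%

29


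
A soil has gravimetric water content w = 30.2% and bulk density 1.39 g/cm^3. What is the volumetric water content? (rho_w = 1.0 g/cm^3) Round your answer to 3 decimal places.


Step 1: theta = (w / 100) * BD / rho_w
Step 2: theta = (30.2 / 100) * 1.39 / 1.0
Step 3: theta = 0.302 * 1.39
Step 4: theta = 0.42

0.42


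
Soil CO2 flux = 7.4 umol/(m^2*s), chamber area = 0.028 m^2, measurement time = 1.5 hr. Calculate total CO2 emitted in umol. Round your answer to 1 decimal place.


Step 1: Convert time to seconds: 1.5 hr * 3600 = 5400.0 s
Step 2: Total = flux * area * time_s
Step 3: Total = 7.4 * 0.028 * 5400.0
Step 4: Total = 1118.9 umol

1118.9


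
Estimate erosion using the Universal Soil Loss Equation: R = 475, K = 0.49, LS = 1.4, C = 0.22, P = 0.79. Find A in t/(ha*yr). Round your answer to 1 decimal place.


Step 1: A = R * K * LS * C * P
Step 2: R * K = 475 * 0.49 = 232.75
Step 3: (R*K) * LS = 232.75 * 1.4 = 325.85
Step 4: * C * P = 325.85 * 0.22 * 0.79 = 56.6
Step 5: A = 56.6 t/(ha*yr)

56.6


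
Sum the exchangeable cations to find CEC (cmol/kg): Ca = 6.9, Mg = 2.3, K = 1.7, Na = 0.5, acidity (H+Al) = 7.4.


Step 1: CEC = Ca + Mg + K + Na + (H+Al)
Step 2: CEC = 6.9 + 2.3 + 1.7 + 0.5 + 7.4
Step 3: CEC = 18.8 cmol/kg

18.8


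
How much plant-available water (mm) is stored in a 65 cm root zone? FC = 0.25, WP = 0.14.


Step 1: Available water = (FC - WP) * depth * 10
Step 2: AW = (0.25 - 0.14) * 65 * 10
Step 3: AW = 0.11 * 65 * 10
Step 4: AW = 71.5 mm

71.5


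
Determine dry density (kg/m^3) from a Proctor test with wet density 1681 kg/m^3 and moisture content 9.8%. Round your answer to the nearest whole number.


Step 1: Dry density = wet density / (1 + w/100)
Step 2: Dry density = 1681 / (1 + 9.8/100)
Step 3: Dry density = 1681 / 1.098
Step 4: Dry density = 1531 kg/m^3

1531


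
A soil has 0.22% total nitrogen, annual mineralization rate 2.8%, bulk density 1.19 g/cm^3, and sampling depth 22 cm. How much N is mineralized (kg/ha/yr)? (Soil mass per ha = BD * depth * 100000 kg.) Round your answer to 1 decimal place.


Step 1: Soil mass per ha = BD * depth * 100000 = 1.19 * 22 * 100000 = 2618000 kg
Step 2: Total N pool = soil mass * N%/100 = 2618000 * 0.22/100 = 5759.6 kg/ha
Step 3: N mineralized = N pool * rate%/100 = 5759.6 * 2.8/100 = 161.3 kg/ha/yr

161.3


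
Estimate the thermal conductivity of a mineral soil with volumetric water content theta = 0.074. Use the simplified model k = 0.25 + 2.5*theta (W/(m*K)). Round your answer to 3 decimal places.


Step 1: k = 0.25 + 2.5 * theta
Step 2: k = 0.25 + 2.5 * 0.074
Step 3: k = 0.25 + 0.185
Step 4: k = 0.435 W/(m*K)

0.435


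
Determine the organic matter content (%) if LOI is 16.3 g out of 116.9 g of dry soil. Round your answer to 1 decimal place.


Step 1: OM% = 100 * LOI / sample mass
Step 2: OM = 100 * 16.3 / 116.9
Step 3: OM = 13.9%

13.9


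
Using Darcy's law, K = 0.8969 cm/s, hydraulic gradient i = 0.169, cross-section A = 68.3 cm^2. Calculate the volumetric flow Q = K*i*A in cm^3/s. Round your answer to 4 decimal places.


Step 1: Apply Darcy's law: Q = K * i * A
Step 2: Q = 0.8969 * 0.169 * 68.3
Step 3: Q = 10.3526 cm^3/s

10.3526


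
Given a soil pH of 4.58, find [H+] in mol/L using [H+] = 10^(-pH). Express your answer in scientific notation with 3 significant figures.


Step 1: [H+] = 10^(-pH)
Step 2: [H+] = 10^(-4.58)
Step 3: [H+] = 2.63e-05 mol/L

2.63e-05


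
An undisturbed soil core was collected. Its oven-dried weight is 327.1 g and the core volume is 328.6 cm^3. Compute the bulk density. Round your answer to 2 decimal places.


Step 1: Identify the formula: BD = dry mass / volume
Step 2: Substitute values: BD = 327.1 / 328.6
Step 3: BD = 1.0 g/cm^3

1.0


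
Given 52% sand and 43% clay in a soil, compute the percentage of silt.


Step 1: sand + silt + clay = 100%
Step 2: silt = 100 - sand - clay
Step 3: silt = 100 - 52 - 43
Step 4: silt = 5%

5


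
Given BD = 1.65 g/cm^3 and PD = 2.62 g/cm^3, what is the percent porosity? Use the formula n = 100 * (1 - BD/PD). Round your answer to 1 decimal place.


Step 1: Formula: n = 100 * (1 - BD / PD)
Step 2: n = 100 * (1 - 1.65 / 2.62)
Step 3: n = 100 * (1 - 0.62977)
Step 4: n = 37.0%

37.0


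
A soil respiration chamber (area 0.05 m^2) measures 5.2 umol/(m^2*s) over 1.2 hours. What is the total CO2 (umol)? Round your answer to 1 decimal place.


Step 1: Convert time to seconds: 1.2 hr * 3600 = 4320.0 s
Step 2: Total = flux * area * time_s
Step 3: Total = 5.2 * 0.05 * 4320.0
Step 4: Total = 1123.2 umol

1123.2


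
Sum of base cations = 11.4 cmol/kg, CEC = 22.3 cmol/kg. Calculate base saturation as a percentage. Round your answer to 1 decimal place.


Step 1: BS = 100 * (sum of bases) / CEC
Step 2: BS = 100 * 11.4 / 22.3
Step 3: BS = 51.1%

51.1


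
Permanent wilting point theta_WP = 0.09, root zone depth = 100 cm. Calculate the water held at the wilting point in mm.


Step 1: Water (mm) = theta_WP * depth * 10
Step 2: Water = 0.09 * 100 * 10
Step 3: Water = 90.0 mm

90.0


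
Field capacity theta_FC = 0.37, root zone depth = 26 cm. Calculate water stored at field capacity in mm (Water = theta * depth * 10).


Step 1: Water (mm) = theta_FC * depth (cm) * 10
Step 2: Water = 0.37 * 26 * 10
Step 3: Water = 96.2 mm

96.2


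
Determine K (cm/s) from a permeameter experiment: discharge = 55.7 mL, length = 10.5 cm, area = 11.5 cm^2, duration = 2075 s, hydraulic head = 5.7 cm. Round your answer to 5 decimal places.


Step 1: K = Q * L / (A * t * h)
Step 2: Numerator = 55.7 * 10.5 = 584.85
Step 3: Denominator = 11.5 * 2075 * 5.7 = 136016.25
Step 4: K = 584.85 / 136016.25 = 0.0043 cm/s

0.0043


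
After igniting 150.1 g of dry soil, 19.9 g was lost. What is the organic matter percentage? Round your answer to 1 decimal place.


Step 1: OM% = 100 * LOI / sample mass
Step 2: OM = 100 * 19.9 / 150.1
Step 3: OM = 13.3%

13.3


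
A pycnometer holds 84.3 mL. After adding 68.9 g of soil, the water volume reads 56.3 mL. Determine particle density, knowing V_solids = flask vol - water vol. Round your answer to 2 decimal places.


Step 1: Volume of solids = flask volume - water volume with soil
Step 2: V_solids = 84.3 - 56.3 = 28.0 mL
Step 3: Particle density = mass / V_solids = 68.9 / 28.0 = 2.46 g/cm^3

2.46


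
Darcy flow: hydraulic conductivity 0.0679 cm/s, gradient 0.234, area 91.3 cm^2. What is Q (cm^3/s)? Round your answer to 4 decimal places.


Step 1: Apply Darcy's law: Q = K * i * A
Step 2: Q = 0.0679 * 0.234 * 91.3
Step 3: Q = 1.4506 cm^3/s

1.4506


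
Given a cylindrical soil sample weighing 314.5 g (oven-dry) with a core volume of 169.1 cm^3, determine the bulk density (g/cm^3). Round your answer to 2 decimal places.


Step 1: Identify the formula: BD = dry mass / volume
Step 2: Substitute values: BD = 314.5 / 169.1
Step 3: BD = 1.86 g/cm^3

1.86


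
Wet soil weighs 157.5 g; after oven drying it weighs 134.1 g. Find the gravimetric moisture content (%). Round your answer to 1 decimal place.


Step 1: Water mass = wet - dry = 157.5 - 134.1 = 23.4 g
Step 2: w = 100 * water mass / dry mass
Step 3: w = 100 * 23.4 / 134.1 = 17.4%

17.4


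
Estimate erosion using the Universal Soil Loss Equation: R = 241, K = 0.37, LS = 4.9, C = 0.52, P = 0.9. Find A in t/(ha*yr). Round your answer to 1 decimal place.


Step 1: A = R * K * LS * C * P
Step 2: R * K = 241 * 0.37 = 89.17
Step 3: (R*K) * LS = 89.17 * 4.9 = 436.933
Step 4: * C * P = 436.933 * 0.52 * 0.9 = 204.5
Step 5: A = 204.5 t/(ha*yr)

204.5


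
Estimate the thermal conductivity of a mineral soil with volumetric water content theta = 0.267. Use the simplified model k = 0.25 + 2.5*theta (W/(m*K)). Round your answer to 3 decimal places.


Step 1: k = 0.25 + 2.5 * theta
Step 2: k = 0.25 + 2.5 * 0.267
Step 3: k = 0.25 + 0.668
Step 4: k = 0.918 W/(m*K)

0.918


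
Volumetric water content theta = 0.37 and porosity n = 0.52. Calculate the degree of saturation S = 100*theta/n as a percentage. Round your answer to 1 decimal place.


Step 1: S = 100 * theta_v / n
Step 2: S = 100 * 0.37 / 0.52
Step 3: S = 71.2%

71.2


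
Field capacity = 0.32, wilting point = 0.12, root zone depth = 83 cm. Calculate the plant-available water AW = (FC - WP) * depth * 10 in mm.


Step 1: Available water = (FC - WP) * depth * 10
Step 2: AW = (0.32 - 0.12) * 83 * 10
Step 3: AW = 0.2 * 83 * 10
Step 4: AW = 166.0 mm

166.0


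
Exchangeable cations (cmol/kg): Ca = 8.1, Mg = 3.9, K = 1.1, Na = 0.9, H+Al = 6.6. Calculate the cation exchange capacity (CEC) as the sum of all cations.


Step 1: CEC = Ca + Mg + K + Na + (H+Al)
Step 2: CEC = 8.1 + 3.9 + 1.1 + 0.9 + 6.6
Step 3: CEC = 20.6 cmol/kg

20.6


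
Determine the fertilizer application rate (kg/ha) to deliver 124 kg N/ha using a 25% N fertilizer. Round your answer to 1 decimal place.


Step 1: Fertilizer rate = target N / (N content / 100)
Step 2: Rate = 124 / (25 / 100)
Step 3: Rate = 124 / 0.25
Step 4: Rate = 496.0 kg/ha

496.0


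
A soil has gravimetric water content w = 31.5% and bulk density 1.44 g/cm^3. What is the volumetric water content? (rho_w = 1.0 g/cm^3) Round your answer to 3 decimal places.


Step 1: theta = (w / 100) * BD / rho_w
Step 2: theta = (31.5 / 100) * 1.44 / 1.0
Step 3: theta = 0.315 * 1.44
Step 4: theta = 0.454

0.454


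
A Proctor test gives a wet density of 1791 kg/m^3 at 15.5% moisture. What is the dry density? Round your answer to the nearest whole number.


Step 1: Dry density = wet density / (1 + w/100)
Step 2: Dry density = 1791 / (1 + 15.5/100)
Step 3: Dry density = 1791 / 1.155
Step 4: Dry density = 1551 kg/m^3

1551


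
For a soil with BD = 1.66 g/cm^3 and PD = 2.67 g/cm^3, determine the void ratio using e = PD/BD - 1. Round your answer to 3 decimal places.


Step 1: e = PD / BD - 1
Step 2: e = 2.67 / 1.66 - 1
Step 3: e = 1.60843 - 1
Step 4: e = 0.608

0.608


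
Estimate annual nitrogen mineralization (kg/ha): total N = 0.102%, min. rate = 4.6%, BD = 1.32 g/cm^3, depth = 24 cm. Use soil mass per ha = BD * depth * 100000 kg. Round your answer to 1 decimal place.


Step 1: Soil mass per ha = BD * depth * 100000 = 1.32 * 24 * 100000 = 3168000 kg
Step 2: Total N pool = soil mass * N%/100 = 3168000 * 0.102/100 = 3231.36 kg/ha
Step 3: N mineralized = N pool * rate%/100 = 3231.36 * 4.6/100 = 148.6 kg/ha/yr

148.6


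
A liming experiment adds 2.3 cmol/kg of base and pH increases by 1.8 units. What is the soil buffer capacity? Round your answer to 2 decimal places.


Step 1: BC = change in base / change in pH
Step 2: BC = 2.3 / 1.8
Step 3: BC = 1.28 cmol/(kg*pH unit)

1.28


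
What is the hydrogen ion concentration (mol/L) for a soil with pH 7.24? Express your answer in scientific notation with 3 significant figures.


Step 1: [H+] = 10^(-pH)
Step 2: [H+] = 10^(-7.24)
Step 3: [H+] = 5.75e-08 mol/L

5.75e-08


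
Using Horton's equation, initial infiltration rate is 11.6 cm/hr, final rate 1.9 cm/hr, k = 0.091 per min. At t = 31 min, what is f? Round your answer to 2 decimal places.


Step 1: f = fc + (f0 - fc) * exp(-k * t)
Step 2: exp(-0.091 * 31) = 0.059546
Step 3: f = 1.9 + (11.6 - 1.9) * 0.059546
Step 4: f = 1.9 + 9.7 * 0.059546
Step 5: f = 2.48 cm/hr

2.48


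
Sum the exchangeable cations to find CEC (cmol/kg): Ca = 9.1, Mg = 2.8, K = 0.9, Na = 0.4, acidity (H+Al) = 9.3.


Step 1: CEC = Ca + Mg + K + Na + (H+Al)
Step 2: CEC = 9.1 + 2.8 + 0.9 + 0.4 + 9.3
Step 3: CEC = 22.5 cmol/kg

22.5


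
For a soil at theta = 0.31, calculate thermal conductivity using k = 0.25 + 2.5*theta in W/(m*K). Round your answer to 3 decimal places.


Step 1: k = 0.25 + 2.5 * theta
Step 2: k = 0.25 + 2.5 * 0.31
Step 3: k = 0.25 + 0.775
Step 4: k = 1.025 W/(m*K)

1.025


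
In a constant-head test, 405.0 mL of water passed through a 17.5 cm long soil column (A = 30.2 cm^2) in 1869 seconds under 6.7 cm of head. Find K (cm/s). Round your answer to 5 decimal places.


Step 1: K = Q * L / (A * t * h)
Step 2: Numerator = 405.0 * 17.5 = 7087.5
Step 3: Denominator = 30.2 * 1869 * 6.7 = 378173.46
Step 4: K = 7087.5 / 378173.46 = 0.01874 cm/s

0.01874


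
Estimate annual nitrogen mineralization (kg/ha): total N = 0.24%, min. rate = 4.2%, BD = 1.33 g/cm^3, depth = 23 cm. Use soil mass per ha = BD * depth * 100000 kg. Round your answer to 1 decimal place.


Step 1: Soil mass per ha = BD * depth * 100000 = 1.33 * 23 * 100000 = 3059000 kg
Step 2: Total N pool = soil mass * N%/100 = 3059000 * 0.24/100 = 7341.6 kg/ha
Step 3: N mineralized = N pool * rate%/100 = 7341.6 * 4.2/100 = 308.3 kg/ha/yr

308.3


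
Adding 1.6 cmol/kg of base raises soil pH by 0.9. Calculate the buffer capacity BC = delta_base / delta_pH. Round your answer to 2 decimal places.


Step 1: BC = change in base / change in pH
Step 2: BC = 1.6 / 0.9
Step 3: BC = 1.78 cmol/(kg*pH unit)

1.78


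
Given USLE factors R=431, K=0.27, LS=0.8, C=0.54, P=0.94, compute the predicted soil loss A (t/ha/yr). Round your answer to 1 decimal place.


Step 1: A = R * K * LS * C * P
Step 2: R * K = 431 * 0.27 = 116.37
Step 3: (R*K) * LS = 116.37 * 0.8 = 93.096
Step 4: * C * P = 93.096 * 0.54 * 0.94 = 47.3
Step 5: A = 47.3 t/(ha*yr)

47.3


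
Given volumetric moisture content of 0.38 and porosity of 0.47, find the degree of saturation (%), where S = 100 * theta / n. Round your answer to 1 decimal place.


Step 1: S = 100 * theta_v / n
Step 2: S = 100 * 0.38 / 0.47
Step 3: S = 80.9%

80.9


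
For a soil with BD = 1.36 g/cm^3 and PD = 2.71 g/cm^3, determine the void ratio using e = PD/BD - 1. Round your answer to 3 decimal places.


Step 1: e = PD / BD - 1
Step 2: e = 2.71 / 1.36 - 1
Step 3: e = 1.99265 - 1
Step 4: e = 0.993

0.993


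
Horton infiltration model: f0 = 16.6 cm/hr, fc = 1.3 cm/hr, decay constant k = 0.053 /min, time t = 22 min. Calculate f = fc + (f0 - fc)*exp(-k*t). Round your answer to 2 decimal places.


Step 1: f = fc + (f0 - fc) * exp(-k * t)
Step 2: exp(-0.053 * 22) = 0.311611
Step 3: f = 1.3 + (16.6 - 1.3) * 0.311611
Step 4: f = 1.3 + 15.3 * 0.311611
Step 5: f = 6.07 cm/hr

6.07


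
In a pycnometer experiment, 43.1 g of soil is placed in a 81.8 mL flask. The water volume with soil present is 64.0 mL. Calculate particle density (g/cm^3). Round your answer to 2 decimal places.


Step 1: Volume of solids = flask volume - water volume with soil
Step 2: V_solids = 81.8 - 64.0 = 17.8 mL
Step 3: Particle density = mass / V_solids = 43.1 / 17.8 = 2.42 g/cm^3

2.42


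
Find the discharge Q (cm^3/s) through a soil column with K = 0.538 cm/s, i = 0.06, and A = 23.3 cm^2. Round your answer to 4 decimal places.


Step 1: Apply Darcy's law: Q = K * i * A
Step 2: Q = 0.538 * 0.06 * 23.3
Step 3: Q = 0.7521 cm^3/s

0.7521


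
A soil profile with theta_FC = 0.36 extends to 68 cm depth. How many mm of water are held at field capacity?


Step 1: Water (mm) = theta_FC * depth (cm) * 10
Step 2: Water = 0.36 * 68 * 10
Step 3: Water = 244.8 mm

244.8


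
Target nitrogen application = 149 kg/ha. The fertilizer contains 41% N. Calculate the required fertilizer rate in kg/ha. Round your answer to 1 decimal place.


Step 1: Fertilizer rate = target N / (N content / 100)
Step 2: Rate = 149 / (41 / 100)
Step 3: Rate = 149 / 0.41
Step 4: Rate = 363.4 kg/ha

363.4


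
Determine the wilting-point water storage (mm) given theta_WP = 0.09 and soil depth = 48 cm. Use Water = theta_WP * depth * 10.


Step 1: Water (mm) = theta_WP * depth * 10
Step 2: Water = 0.09 * 48 * 10
Step 3: Water = 43.2 mm

43.2


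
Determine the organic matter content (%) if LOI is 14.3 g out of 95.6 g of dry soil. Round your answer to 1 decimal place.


Step 1: OM% = 100 * LOI / sample mass
Step 2: OM = 100 * 14.3 / 95.6
Step 3: OM = 15.0%

15.0


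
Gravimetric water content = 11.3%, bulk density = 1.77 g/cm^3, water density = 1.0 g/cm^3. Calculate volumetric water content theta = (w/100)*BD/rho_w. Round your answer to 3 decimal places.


Step 1: theta = (w / 100) * BD / rho_w
Step 2: theta = (11.3 / 100) * 1.77 / 1.0
Step 3: theta = 0.113 * 1.77
Step 4: theta = 0.2

0.2


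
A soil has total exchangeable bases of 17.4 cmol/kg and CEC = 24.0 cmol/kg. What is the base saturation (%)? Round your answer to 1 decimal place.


Step 1: BS = 100 * (sum of bases) / CEC
Step 2: BS = 100 * 17.4 / 24.0
Step 3: BS = 72.5%

72.5


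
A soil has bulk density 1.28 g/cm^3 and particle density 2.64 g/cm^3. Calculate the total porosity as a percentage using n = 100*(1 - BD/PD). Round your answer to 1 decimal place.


Step 1: Formula: n = 100 * (1 - BD / PD)
Step 2: n = 100 * (1 - 1.28 / 2.64)
Step 3: n = 100 * (1 - 0.48485)
Step 4: n = 51.5%

51.5


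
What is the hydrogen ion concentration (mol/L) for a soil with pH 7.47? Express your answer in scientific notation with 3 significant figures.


Step 1: [H+] = 10^(-pH)
Step 2: [H+] = 10^(-7.47)
Step 3: [H+] = 3.39e-08 mol/L

3.39e-08


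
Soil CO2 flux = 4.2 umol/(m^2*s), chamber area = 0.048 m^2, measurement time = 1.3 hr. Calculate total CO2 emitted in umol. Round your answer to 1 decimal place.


Step 1: Convert time to seconds: 1.3 hr * 3600 = 4680.0 s
Step 2: Total = flux * area * time_s
Step 3: Total = 4.2 * 0.048 * 4680.0
Step 4: Total = 943.5 umol

943.5


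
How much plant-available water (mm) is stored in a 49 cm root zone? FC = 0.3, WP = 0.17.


Step 1: Available water = (FC - WP) * depth * 10
Step 2: AW = (0.3 - 0.17) * 49 * 10
Step 3: AW = 0.13 * 49 * 10
Step 4: AW = 63.7 mm

63.7


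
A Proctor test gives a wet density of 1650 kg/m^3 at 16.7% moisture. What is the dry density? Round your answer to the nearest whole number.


Step 1: Dry density = wet density / (1 + w/100)
Step 2: Dry density = 1650 / (1 + 16.7/100)
Step 3: Dry density = 1650 / 1.167
Step 4: Dry density = 1414 kg/m^3

1414


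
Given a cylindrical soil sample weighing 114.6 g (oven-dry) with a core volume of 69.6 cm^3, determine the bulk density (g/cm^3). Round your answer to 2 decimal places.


Step 1: Identify the formula: BD = dry mass / volume
Step 2: Substitute values: BD = 114.6 / 69.6
Step 3: BD = 1.65 g/cm^3

1.65


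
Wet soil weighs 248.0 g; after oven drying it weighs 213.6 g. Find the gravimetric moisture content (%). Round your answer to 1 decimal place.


Step 1: Water mass = wet - dry = 248.0 - 213.6 = 34.4 g
Step 2: w = 100 * water mass / dry mass
Step 3: w = 100 * 34.4 / 213.6 = 16.1%

16.1


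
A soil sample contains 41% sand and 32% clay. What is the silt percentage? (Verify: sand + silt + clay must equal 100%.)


Step 1: sand + silt + clay = 100%
Step 2: silt = 100 - sand - clay
Step 3: silt = 100 - 41 - 32
Step 4: silt = 27%

27


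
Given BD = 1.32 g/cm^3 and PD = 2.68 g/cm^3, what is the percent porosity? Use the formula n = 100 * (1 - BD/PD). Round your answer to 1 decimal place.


Step 1: Formula: n = 100 * (1 - BD / PD)
Step 2: n = 100 * (1 - 1.32 / 2.68)
Step 3: n = 100 * (1 - 0.49254)
Step 4: n = 50.7%

50.7


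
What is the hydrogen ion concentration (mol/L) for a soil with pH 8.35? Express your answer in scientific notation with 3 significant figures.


Step 1: [H+] = 10^(-pH)
Step 2: [H+] = 10^(-8.35)
Step 3: [H+] = 4.47e-09 mol/L

4.47e-09


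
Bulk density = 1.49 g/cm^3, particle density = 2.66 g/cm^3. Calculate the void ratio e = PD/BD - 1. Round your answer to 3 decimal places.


Step 1: e = PD / BD - 1
Step 2: e = 2.66 / 1.49 - 1
Step 3: e = 1.78523 - 1
Step 4: e = 0.785

0.785


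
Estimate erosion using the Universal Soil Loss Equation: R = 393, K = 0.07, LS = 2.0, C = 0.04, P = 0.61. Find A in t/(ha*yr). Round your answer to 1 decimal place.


Step 1: A = R * K * LS * C * P
Step 2: R * K = 393 * 0.07 = 27.51
Step 3: (R*K) * LS = 27.51 * 2.0 = 55.02
Step 4: * C * P = 55.02 * 0.04 * 0.61 = 1.3
Step 5: A = 1.3 t/(ha*yr)

1.3


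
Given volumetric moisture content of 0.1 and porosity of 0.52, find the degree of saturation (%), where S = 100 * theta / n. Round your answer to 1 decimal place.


Step 1: S = 100 * theta_v / n
Step 2: S = 100 * 0.1 / 0.52
Step 3: S = 19.2%

19.2


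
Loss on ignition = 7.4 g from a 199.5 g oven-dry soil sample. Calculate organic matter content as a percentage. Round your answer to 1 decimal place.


Step 1: OM% = 100 * LOI / sample mass
Step 2: OM = 100 * 7.4 / 199.5
Step 3: OM = 3.7%

3.7


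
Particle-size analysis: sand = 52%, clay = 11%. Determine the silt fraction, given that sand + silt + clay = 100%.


Step 1: sand + silt + clay = 100%
Step 2: silt = 100 - sand - clay
Step 3: silt = 100 - 52 - 11
Step 4: silt = 37%

37


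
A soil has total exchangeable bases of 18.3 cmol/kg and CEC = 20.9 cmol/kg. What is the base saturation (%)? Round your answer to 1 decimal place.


Step 1: BS = 100 * (sum of bases) / CEC
Step 2: BS = 100 * 18.3 / 20.9
Step 3: BS = 87.6%

87.6


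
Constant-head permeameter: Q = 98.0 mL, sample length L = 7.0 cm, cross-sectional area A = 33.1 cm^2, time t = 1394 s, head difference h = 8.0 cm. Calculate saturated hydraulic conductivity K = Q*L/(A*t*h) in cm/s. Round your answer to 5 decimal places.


Step 1: K = Q * L / (A * t * h)
Step 2: Numerator = 98.0 * 7.0 = 686.0
Step 3: Denominator = 33.1 * 1394 * 8.0 = 369131.2
Step 4: K = 686.0 / 369131.2 = 0.00186 cm/s

0.00186


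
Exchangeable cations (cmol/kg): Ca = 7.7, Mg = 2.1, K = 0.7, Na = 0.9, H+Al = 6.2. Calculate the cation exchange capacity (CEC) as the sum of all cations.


Step 1: CEC = Ca + Mg + K + Na + (H+Al)
Step 2: CEC = 7.7 + 2.1 + 0.7 + 0.9 + 6.2
Step 3: CEC = 17.6 cmol/kg

17.6


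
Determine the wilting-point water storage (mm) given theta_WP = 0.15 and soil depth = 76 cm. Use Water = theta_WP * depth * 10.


Step 1: Water (mm) = theta_WP * depth * 10
Step 2: Water = 0.15 * 76 * 10
Step 3: Water = 114.0 mm

114.0


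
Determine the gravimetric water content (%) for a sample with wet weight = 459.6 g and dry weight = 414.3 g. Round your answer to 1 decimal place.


Step 1: Water mass = wet - dry = 459.6 - 414.3 = 45.3 g
Step 2: w = 100 * water mass / dry mass
Step 3: w = 100 * 45.3 / 414.3 = 10.9%

10.9


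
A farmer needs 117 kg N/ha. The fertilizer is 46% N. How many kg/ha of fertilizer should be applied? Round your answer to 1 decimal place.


Step 1: Fertilizer rate = target N / (N content / 100)
Step 2: Rate = 117 / (46 / 100)
Step 3: Rate = 117 / 0.46
Step 4: Rate = 254.3 kg/ha

254.3


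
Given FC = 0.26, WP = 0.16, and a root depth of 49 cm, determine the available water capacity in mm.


Step 1: Available water = (FC - WP) * depth * 10
Step 2: AW = (0.26 - 0.16) * 49 * 10
Step 3: AW = 0.1 * 49 * 10
Step 4: AW = 49.0 mm

49.0


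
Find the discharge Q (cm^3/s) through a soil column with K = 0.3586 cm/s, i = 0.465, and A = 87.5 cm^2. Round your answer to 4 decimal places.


Step 1: Apply Darcy's law: Q = K * i * A
Step 2: Q = 0.3586 * 0.465 * 87.5
Step 3: Q = 14.5905 cm^3/s

14.5905


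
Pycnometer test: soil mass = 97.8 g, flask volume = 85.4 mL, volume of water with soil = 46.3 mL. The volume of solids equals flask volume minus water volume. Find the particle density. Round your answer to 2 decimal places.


Step 1: Volume of solids = flask volume - water volume with soil
Step 2: V_solids = 85.4 - 46.3 = 39.1 mL
Step 3: Particle density = mass / V_solids = 97.8 / 39.1 = 2.5 g/cm^3

2.5


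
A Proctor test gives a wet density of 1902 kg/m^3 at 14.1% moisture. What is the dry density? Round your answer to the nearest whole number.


Step 1: Dry density = wet density / (1 + w/100)
Step 2: Dry density = 1902 / (1 + 14.1/100)
Step 3: Dry density = 1902 / 1.141
Step 4: Dry density = 1667 kg/m^3

1667


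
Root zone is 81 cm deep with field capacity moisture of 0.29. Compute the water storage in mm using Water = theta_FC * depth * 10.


Step 1: Water (mm) = theta_FC * depth (cm) * 10
Step 2: Water = 0.29 * 81 * 10
Step 3: Water = 234.9 mm

234.9


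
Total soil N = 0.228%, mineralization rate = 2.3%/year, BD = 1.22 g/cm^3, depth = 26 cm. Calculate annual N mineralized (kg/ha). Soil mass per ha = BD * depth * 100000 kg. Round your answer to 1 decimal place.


Step 1: Soil mass per ha = BD * depth * 100000 = 1.22 * 26 * 100000 = 3172000 kg
Step 2: Total N pool = soil mass * N%/100 = 3172000 * 0.228/100 = 7232.16 kg/ha
Step 3: N mineralized = N pool * rate%/100 = 7232.16 * 2.3/100 = 166.3 kg/ha/yr

166.3


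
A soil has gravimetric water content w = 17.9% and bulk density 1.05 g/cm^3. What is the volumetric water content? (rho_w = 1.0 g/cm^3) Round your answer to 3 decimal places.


Step 1: theta = (w / 100) * BD / rho_w
Step 2: theta = (17.9 / 100) * 1.05 / 1.0
Step 3: theta = 0.179 * 1.05
Step 4: theta = 0.188

0.188


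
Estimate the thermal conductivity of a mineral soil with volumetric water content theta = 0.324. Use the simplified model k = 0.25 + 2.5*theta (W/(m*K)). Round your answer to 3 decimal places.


Step 1: k = 0.25 + 2.5 * theta
Step 2: k = 0.25 + 2.5 * 0.324
Step 3: k = 0.25 + 0.81
Step 4: k = 1.06 W/(m*K)

1.06


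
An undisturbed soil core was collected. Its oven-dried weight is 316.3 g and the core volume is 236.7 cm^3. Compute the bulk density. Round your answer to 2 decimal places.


Step 1: Identify the formula: BD = dry mass / volume
Step 2: Substitute values: BD = 316.3 / 236.7
Step 3: BD = 1.34 g/cm^3

1.34


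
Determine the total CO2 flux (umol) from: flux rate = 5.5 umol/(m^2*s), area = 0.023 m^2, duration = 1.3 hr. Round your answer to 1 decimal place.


Step 1: Convert time to seconds: 1.3 hr * 3600 = 4680.0 s
Step 2: Total = flux * area * time_s
Step 3: Total = 5.5 * 0.023 * 4680.0
Step 4: Total = 592.0 umol

592.0


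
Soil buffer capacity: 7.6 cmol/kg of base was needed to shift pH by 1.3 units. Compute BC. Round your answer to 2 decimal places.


Step 1: BC = change in base / change in pH
Step 2: BC = 7.6 / 1.3
Step 3: BC = 5.85 cmol/(kg*pH unit)

5.85


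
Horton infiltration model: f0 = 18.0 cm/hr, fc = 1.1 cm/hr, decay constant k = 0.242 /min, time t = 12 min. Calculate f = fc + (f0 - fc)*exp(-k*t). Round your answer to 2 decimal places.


Step 1: f = fc + (f0 - fc) * exp(-k * t)
Step 2: exp(-0.242 * 12) = 0.054804
Step 3: f = 1.1 + (18.0 - 1.1) * 0.054804
Step 4: f = 1.1 + 16.9 * 0.054804
Step 5: f = 2.03 cm/hr

2.03


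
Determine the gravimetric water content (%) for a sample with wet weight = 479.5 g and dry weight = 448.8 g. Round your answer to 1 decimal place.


Step 1: Water mass = wet - dry = 479.5 - 448.8 = 30.7 g
Step 2: w = 100 * water mass / dry mass
Step 3: w = 100 * 30.7 / 448.8 = 6.8%

6.8


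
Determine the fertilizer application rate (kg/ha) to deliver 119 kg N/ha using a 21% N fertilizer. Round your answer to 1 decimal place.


Step 1: Fertilizer rate = target N / (N content / 100)
Step 2: Rate = 119 / (21 / 100)
Step 3: Rate = 119 / 0.21
Step 4: Rate = 566.7 kg/ha

566.7


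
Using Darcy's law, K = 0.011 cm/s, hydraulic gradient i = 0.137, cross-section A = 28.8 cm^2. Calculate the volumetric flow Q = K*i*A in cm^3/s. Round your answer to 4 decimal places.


Step 1: Apply Darcy's law: Q = K * i * A
Step 2: Q = 0.011 * 0.137 * 28.8
Step 3: Q = 0.0434 cm^3/s

0.0434


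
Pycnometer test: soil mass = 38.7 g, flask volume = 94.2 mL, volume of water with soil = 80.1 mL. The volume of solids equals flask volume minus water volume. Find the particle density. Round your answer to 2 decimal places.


Step 1: Volume of solids = flask volume - water volume with soil
Step 2: V_solids = 94.2 - 80.1 = 14.1 mL
Step 3: Particle density = mass / V_solids = 38.7 / 14.1 = 2.74 g/cm^3

2.74


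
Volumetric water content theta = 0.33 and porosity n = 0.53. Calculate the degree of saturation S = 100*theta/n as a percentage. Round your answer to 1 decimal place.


Step 1: S = 100 * theta_v / n
Step 2: S = 100 * 0.33 / 0.53
Step 3: S = 62.3%

62.3


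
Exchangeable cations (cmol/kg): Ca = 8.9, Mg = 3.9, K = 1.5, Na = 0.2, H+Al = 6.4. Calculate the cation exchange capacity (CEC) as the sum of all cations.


Step 1: CEC = Ca + Mg + K + Na + (H+Al)
Step 2: CEC = 8.9 + 3.9 + 1.5 + 0.2 + 6.4
Step 3: CEC = 20.9 cmol/kg

20.9


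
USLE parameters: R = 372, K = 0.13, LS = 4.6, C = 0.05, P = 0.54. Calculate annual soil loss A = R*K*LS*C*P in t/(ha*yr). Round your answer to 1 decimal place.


Step 1: A = R * K * LS * C * P
Step 2: R * K = 372 * 0.13 = 48.36
Step 3: (R*K) * LS = 48.36 * 4.6 = 222.456
Step 4: * C * P = 222.456 * 0.05 * 0.54 = 6.0
Step 5: A = 6.0 t/(ha*yr)

6.0


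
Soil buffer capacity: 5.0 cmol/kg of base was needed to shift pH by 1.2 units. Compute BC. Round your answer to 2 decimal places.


Step 1: BC = change in base / change in pH
Step 2: BC = 5.0 / 1.2
Step 3: BC = 4.17 cmol/(kg*pH unit)

4.17


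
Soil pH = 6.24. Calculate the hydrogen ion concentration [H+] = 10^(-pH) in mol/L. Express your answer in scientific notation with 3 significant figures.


Step 1: [H+] = 10^(-pH)
Step 2: [H+] = 10^(-6.24)
Step 3: [H+] = 5.75e-07 mol/L

5.75e-07


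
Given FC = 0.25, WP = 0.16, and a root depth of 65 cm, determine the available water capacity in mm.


Step 1: Available water = (FC - WP) * depth * 10
Step 2: AW = (0.25 - 0.16) * 65 * 10
Step 3: AW = 0.09 * 65 * 10
Step 4: AW = 58.5 mm

58.5


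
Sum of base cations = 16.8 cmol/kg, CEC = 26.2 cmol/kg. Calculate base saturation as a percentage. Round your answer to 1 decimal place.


Step 1: BS = 100 * (sum of bases) / CEC
Step 2: BS = 100 * 16.8 / 26.2
Step 3: BS = 64.1%

64.1


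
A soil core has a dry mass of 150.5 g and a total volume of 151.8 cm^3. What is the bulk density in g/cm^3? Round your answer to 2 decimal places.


Step 1: Identify the formula: BD = dry mass / volume
Step 2: Substitute values: BD = 150.5 / 151.8
Step 3: BD = 0.99 g/cm^3

0.99


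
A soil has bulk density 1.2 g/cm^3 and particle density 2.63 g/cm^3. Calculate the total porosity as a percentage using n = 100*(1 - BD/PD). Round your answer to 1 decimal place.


Step 1: Formula: n = 100 * (1 - BD / PD)
Step 2: n = 100 * (1 - 1.2 / 2.63)
Step 3: n = 100 * (1 - 0.45627)
Step 4: n = 54.4%

54.4


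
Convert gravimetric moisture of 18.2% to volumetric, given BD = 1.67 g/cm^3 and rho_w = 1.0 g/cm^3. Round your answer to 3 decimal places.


Step 1: theta = (w / 100) * BD / rho_w
Step 2: theta = (18.2 / 100) * 1.67 / 1.0
Step 3: theta = 0.182 * 1.67
Step 4: theta = 0.304

0.304


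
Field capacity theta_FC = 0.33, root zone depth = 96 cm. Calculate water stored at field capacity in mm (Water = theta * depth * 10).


Step 1: Water (mm) = theta_FC * depth (cm) * 10
Step 2: Water = 0.33 * 96 * 10
Step 3: Water = 316.8 mm

316.8


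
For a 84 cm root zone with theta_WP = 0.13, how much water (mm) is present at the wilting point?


Step 1: Water (mm) = theta_WP * depth * 10
Step 2: Water = 0.13 * 84 * 10
Step 3: Water = 109.2 mm

109.2


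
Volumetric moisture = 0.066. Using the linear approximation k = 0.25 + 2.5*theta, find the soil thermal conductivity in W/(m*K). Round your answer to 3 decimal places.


Step 1: k = 0.25 + 2.5 * theta
Step 2: k = 0.25 + 2.5 * 0.066
Step 3: k = 0.25 + 0.165
Step 4: k = 0.415 W/(m*K)

0.415


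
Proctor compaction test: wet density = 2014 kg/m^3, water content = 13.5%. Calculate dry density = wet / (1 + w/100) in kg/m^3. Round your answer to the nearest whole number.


Step 1: Dry density = wet density / (1 + w/100)
Step 2: Dry density = 2014 / (1 + 13.5/100)
Step 3: Dry density = 2014 / 1.135
Step 4: Dry density = 1774 kg/m^3

1774


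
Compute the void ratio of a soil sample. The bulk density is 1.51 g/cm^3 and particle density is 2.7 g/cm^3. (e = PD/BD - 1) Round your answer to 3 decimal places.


Step 1: e = PD / BD - 1
Step 2: e = 2.7 / 1.51 - 1
Step 3: e = 1.78808 - 1
Step 4: e = 0.788

0.788


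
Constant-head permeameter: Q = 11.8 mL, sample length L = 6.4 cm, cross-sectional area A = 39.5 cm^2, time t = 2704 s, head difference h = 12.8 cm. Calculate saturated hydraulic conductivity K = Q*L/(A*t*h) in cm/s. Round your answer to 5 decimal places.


Step 1: K = Q * L / (A * t * h)
Step 2: Numerator = 11.8 * 6.4 = 75.52
Step 3: Denominator = 39.5 * 2704 * 12.8 = 1367142.4
Step 4: K = 75.52 / 1367142.4 = 0.00006 cm/s

0.00006


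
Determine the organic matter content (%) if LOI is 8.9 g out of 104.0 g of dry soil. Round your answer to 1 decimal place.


Step 1: OM% = 100 * LOI / sample mass
Step 2: OM = 100 * 8.9 / 104.0
Step 3: OM = 8.6%

8.6


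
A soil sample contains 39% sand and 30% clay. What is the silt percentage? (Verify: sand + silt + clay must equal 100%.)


Step 1: sand + silt + clay = 100%
Step 2: silt = 100 - sand - clay
Step 3: silt = 100 - 39 - 30
Step 4: silt = 31%

31


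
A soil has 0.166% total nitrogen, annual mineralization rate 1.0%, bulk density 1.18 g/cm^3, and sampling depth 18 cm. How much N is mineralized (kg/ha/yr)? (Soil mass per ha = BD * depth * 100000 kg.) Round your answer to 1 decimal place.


Step 1: Soil mass per ha = BD * depth * 100000 = 1.18 * 18 * 100000 = 2124000 kg
Step 2: Total N pool = soil mass * N%/100 = 2124000 * 0.166/100 = 3525.84 kg/ha
Step 3: N mineralized = N pool * rate%/100 = 3525.84 * 1.0/100 = 35.3 kg/ha/yr

35.3


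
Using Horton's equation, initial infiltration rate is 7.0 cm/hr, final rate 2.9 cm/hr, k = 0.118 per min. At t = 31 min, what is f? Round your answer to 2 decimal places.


Step 1: f = fc + (f0 - fc) * exp(-k * t)
Step 2: exp(-0.118 * 31) = 0.025784
Step 3: f = 2.9 + (7.0 - 2.9) * 0.025784
Step 4: f = 2.9 + 4.1 * 0.025784
Step 5: f = 3.01 cm/hr

3.01


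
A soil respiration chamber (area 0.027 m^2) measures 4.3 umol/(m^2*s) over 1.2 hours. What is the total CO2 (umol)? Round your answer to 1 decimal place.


Step 1: Convert time to seconds: 1.2 hr * 3600 = 4320.0 s
Step 2: Total = flux * area * time_s
Step 3: Total = 4.3 * 0.027 * 4320.0
Step 4: Total = 501.6 umol

501.6


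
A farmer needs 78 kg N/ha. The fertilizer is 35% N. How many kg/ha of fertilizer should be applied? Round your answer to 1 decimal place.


Step 1: Fertilizer rate = target N / (N content / 100)
Step 2: Rate = 78 / (35 / 100)
Step 3: Rate = 78 / 0.35
Step 4: Rate = 222.9 kg/ha

222.9


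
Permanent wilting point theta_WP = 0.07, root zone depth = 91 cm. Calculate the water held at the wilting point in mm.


Step 1: Water (mm) = theta_WP * depth * 10
Step 2: Water = 0.07 * 91 * 10
Step 3: Water = 63.7 mm

63.7


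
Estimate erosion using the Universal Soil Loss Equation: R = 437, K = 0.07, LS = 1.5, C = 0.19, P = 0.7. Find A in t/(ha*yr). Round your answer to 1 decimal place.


Step 1: A = R * K * LS * C * P
Step 2: R * K = 437 * 0.07 = 30.59
Step 3: (R*K) * LS = 30.59 * 1.5 = 45.885
Step 4: * C * P = 45.885 * 0.19 * 0.7 = 6.1
Step 5: A = 6.1 t/(ha*yr)

6.1


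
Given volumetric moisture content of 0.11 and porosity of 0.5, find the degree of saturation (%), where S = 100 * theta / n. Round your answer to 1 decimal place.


Step 1: S = 100 * theta_v / n
Step 2: S = 100 * 0.11 / 0.5
Step 3: S = 22.0%

22.0


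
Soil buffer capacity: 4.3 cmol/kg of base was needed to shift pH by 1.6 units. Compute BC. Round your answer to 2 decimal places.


Step 1: BC = change in base / change in pH
Step 2: BC = 4.3 / 1.6
Step 3: BC = 2.69 cmol/(kg*pH unit)

2.69


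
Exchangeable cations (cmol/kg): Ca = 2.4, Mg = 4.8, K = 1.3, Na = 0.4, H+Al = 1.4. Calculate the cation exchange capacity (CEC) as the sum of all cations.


Step 1: CEC = Ca + Mg + K + Na + (H+Al)
Step 2: CEC = 2.4 + 4.8 + 1.3 + 0.4 + 1.4
Step 3: CEC = 10.3 cmol/kg

10.3


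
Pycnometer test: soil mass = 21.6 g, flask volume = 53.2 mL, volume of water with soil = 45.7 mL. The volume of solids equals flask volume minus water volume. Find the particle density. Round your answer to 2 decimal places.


Step 1: Volume of solids = flask volume - water volume with soil
Step 2: V_solids = 53.2 - 45.7 = 7.5 mL
Step 3: Particle density = mass / V_solids = 21.6 / 7.5 = 2.88 g/cm^3

2.88


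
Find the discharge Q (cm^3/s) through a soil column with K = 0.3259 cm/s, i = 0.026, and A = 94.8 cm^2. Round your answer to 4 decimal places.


Step 1: Apply Darcy's law: Q = K * i * A
Step 2: Q = 0.3259 * 0.026 * 94.8
Step 3: Q = 0.8033 cm^3/s

0.8033


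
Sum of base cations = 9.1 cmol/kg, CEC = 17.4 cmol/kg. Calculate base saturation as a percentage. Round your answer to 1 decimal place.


Step 1: BS = 100 * (sum of bases) / CEC
Step 2: BS = 100 * 9.1 / 17.4
Step 3: BS = 52.3%

52.3


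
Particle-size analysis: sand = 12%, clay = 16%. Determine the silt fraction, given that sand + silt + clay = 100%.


Step 1: sand + silt + clay = 100%
Step 2: silt = 100 - sand - clay
Step 3: silt = 100 - 12 - 16
Step 4: silt = 72%

72


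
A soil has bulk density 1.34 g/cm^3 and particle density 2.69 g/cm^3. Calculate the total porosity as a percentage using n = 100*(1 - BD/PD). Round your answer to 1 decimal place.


Step 1: Formula: n = 100 * (1 - BD / PD)
Step 2: n = 100 * (1 - 1.34 / 2.69)
Step 3: n = 100 * (1 - 0.49814)
Step 4: n = 50.2%

50.2


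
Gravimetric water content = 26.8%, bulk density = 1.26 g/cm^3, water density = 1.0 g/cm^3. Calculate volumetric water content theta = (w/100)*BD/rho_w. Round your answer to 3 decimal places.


Step 1: theta = (w / 100) * BD / rho_w
Step 2: theta = (26.8 / 100) * 1.26 / 1.0
Step 3: theta = 0.268 * 1.26
Step 4: theta = 0.338

0.338


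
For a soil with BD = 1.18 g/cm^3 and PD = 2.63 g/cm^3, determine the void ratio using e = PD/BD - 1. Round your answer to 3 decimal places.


Step 1: e = PD / BD - 1
Step 2: e = 2.63 / 1.18 - 1
Step 3: e = 2.22881 - 1
Step 4: e = 1.229

1.229


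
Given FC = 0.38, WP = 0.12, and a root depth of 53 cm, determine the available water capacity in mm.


Step 1: Available water = (FC - WP) * depth * 10
Step 2: AW = (0.38 - 0.12) * 53 * 10
Step 3: AW = 0.26 * 53 * 10
Step 4: AW = 137.8 mm

137.8


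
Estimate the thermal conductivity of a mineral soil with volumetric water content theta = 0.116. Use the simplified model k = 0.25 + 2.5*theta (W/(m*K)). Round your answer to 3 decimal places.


Step 1: k = 0.25 + 2.5 * theta
Step 2: k = 0.25 + 2.5 * 0.116
Step 3: k = 0.25 + 0.29
Step 4: k = 0.54 W/(m*K)

0.54


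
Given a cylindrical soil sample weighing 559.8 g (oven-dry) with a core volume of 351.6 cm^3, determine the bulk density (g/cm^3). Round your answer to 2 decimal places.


Step 1: Identify the formula: BD = dry mass / volume
Step 2: Substitute values: BD = 559.8 / 351.6
Step 3: BD = 1.59 g/cm^3

1.59


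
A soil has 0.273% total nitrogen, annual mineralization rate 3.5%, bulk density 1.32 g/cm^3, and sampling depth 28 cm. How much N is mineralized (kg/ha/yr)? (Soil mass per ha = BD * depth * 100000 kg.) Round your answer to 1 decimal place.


Step 1: Soil mass per ha = BD * depth * 100000 = 1.32 * 28 * 100000 = 3696000 kg
Step 2: Total N pool = soil mass * N%/100 = 3696000 * 0.273/100 = 10090.08 kg/ha
Step 3: N mineralized = N pool * rate%/100 = 10090.08 * 3.5/100 = 353.2 kg/ha/yr

353.2
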